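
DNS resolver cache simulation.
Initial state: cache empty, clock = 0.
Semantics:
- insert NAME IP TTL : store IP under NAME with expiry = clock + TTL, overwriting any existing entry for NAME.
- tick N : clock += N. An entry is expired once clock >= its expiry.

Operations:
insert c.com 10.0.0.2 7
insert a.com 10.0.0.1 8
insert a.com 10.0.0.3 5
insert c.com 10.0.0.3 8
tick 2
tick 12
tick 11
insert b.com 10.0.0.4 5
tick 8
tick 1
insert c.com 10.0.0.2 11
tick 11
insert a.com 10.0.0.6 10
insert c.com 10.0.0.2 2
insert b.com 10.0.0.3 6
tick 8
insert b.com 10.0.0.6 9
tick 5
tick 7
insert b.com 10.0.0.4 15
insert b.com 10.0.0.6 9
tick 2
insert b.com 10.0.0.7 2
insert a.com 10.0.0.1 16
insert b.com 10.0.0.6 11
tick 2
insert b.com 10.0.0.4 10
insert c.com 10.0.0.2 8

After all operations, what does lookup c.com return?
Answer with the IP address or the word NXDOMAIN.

Op 1: insert c.com -> 10.0.0.2 (expiry=0+7=7). clock=0
Op 2: insert a.com -> 10.0.0.1 (expiry=0+8=8). clock=0
Op 3: insert a.com -> 10.0.0.3 (expiry=0+5=5). clock=0
Op 4: insert c.com -> 10.0.0.3 (expiry=0+8=8). clock=0
Op 5: tick 2 -> clock=2.
Op 6: tick 12 -> clock=14. purged={a.com,c.com}
Op 7: tick 11 -> clock=25.
Op 8: insert b.com -> 10.0.0.4 (expiry=25+5=30). clock=25
Op 9: tick 8 -> clock=33. purged={b.com}
Op 10: tick 1 -> clock=34.
Op 11: insert c.com -> 10.0.0.2 (expiry=34+11=45). clock=34
Op 12: tick 11 -> clock=45. purged={c.com}
Op 13: insert a.com -> 10.0.0.6 (expiry=45+10=55). clock=45
Op 14: insert c.com -> 10.0.0.2 (expiry=45+2=47). clock=45
Op 15: insert b.com -> 10.0.0.3 (expiry=45+6=51). clock=45
Op 16: tick 8 -> clock=53. purged={b.com,c.com}
Op 17: insert b.com -> 10.0.0.6 (expiry=53+9=62). clock=53
Op 18: tick 5 -> clock=58. purged={a.com}
Op 19: tick 7 -> clock=65. purged={b.com}
Op 20: insert b.com -> 10.0.0.4 (expiry=65+15=80). clock=65
Op 21: insert b.com -> 10.0.0.6 (expiry=65+9=74). clock=65
Op 22: tick 2 -> clock=67.
Op 23: insert b.com -> 10.0.0.7 (expiry=67+2=69). clock=67
Op 24: insert a.com -> 10.0.0.1 (expiry=67+16=83). clock=67
Op 25: insert b.com -> 10.0.0.6 (expiry=67+11=78). clock=67
Op 26: tick 2 -> clock=69.
Op 27: insert b.com -> 10.0.0.4 (expiry=69+10=79). clock=69
Op 28: insert c.com -> 10.0.0.2 (expiry=69+8=77). clock=69
lookup c.com: present, ip=10.0.0.2 expiry=77 > clock=69

Answer: 10.0.0.2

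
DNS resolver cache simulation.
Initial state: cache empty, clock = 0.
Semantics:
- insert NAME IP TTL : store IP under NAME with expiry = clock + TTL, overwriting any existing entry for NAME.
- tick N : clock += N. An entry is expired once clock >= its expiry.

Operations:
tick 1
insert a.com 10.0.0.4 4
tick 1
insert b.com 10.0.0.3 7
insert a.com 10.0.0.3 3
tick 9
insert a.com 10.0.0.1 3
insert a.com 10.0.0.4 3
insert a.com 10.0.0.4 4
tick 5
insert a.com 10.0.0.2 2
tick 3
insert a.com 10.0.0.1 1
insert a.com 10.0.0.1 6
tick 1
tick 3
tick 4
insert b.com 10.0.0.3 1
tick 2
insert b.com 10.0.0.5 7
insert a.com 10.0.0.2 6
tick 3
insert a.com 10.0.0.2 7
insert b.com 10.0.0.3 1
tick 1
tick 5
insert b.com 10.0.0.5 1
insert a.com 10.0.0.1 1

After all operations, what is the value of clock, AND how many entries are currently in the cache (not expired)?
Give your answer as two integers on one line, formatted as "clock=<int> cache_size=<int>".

Op 1: tick 1 -> clock=1.
Op 2: insert a.com -> 10.0.0.4 (expiry=1+4=5). clock=1
Op 3: tick 1 -> clock=2.
Op 4: insert b.com -> 10.0.0.3 (expiry=2+7=9). clock=2
Op 5: insert a.com -> 10.0.0.3 (expiry=2+3=5). clock=2
Op 6: tick 9 -> clock=11. purged={a.com,b.com}
Op 7: insert a.com -> 10.0.0.1 (expiry=11+3=14). clock=11
Op 8: insert a.com -> 10.0.0.4 (expiry=11+3=14). clock=11
Op 9: insert a.com -> 10.0.0.4 (expiry=11+4=15). clock=11
Op 10: tick 5 -> clock=16. purged={a.com}
Op 11: insert a.com -> 10.0.0.2 (expiry=16+2=18). clock=16
Op 12: tick 3 -> clock=19. purged={a.com}
Op 13: insert a.com -> 10.0.0.1 (expiry=19+1=20). clock=19
Op 14: insert a.com -> 10.0.0.1 (expiry=19+6=25). clock=19
Op 15: tick 1 -> clock=20.
Op 16: tick 3 -> clock=23.
Op 17: tick 4 -> clock=27. purged={a.com}
Op 18: insert b.com -> 10.0.0.3 (expiry=27+1=28). clock=27
Op 19: tick 2 -> clock=29. purged={b.com}
Op 20: insert b.com -> 10.0.0.5 (expiry=29+7=36). clock=29
Op 21: insert a.com -> 10.0.0.2 (expiry=29+6=35). clock=29
Op 22: tick 3 -> clock=32.
Op 23: insert a.com -> 10.0.0.2 (expiry=32+7=39). clock=32
Op 24: insert b.com -> 10.0.0.3 (expiry=32+1=33). clock=32
Op 25: tick 1 -> clock=33. purged={b.com}
Op 26: tick 5 -> clock=38.
Op 27: insert b.com -> 10.0.0.5 (expiry=38+1=39). clock=38
Op 28: insert a.com -> 10.0.0.1 (expiry=38+1=39). clock=38
Final clock = 38
Final cache (unexpired): {a.com,b.com} -> size=2

Answer: clock=38 cache_size=2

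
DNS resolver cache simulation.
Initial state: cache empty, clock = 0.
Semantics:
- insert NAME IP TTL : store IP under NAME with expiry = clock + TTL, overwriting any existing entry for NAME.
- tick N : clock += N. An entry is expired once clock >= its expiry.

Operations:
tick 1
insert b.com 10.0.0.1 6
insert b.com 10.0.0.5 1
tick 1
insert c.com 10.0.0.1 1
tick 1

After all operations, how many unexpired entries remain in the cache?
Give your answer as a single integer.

Answer: 0

Derivation:
Op 1: tick 1 -> clock=1.
Op 2: insert b.com -> 10.0.0.1 (expiry=1+6=7). clock=1
Op 3: insert b.com -> 10.0.0.5 (expiry=1+1=2). clock=1
Op 4: tick 1 -> clock=2. purged={b.com}
Op 5: insert c.com -> 10.0.0.1 (expiry=2+1=3). clock=2
Op 6: tick 1 -> clock=3. purged={c.com}
Final cache (unexpired): {} -> size=0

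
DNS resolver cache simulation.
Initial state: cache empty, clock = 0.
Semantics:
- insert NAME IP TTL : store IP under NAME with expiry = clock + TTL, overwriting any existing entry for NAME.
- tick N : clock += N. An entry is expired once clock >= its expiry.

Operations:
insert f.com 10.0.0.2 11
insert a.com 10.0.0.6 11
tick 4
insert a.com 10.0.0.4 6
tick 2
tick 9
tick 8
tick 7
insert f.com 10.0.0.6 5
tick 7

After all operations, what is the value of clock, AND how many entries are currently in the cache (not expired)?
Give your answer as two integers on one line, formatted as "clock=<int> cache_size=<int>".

Op 1: insert f.com -> 10.0.0.2 (expiry=0+11=11). clock=0
Op 2: insert a.com -> 10.0.0.6 (expiry=0+11=11). clock=0
Op 3: tick 4 -> clock=4.
Op 4: insert a.com -> 10.0.0.4 (expiry=4+6=10). clock=4
Op 5: tick 2 -> clock=6.
Op 6: tick 9 -> clock=15. purged={a.com,f.com}
Op 7: tick 8 -> clock=23.
Op 8: tick 7 -> clock=30.
Op 9: insert f.com -> 10.0.0.6 (expiry=30+5=35). clock=30
Op 10: tick 7 -> clock=37. purged={f.com}
Final clock = 37
Final cache (unexpired): {} -> size=0

Answer: clock=37 cache_size=0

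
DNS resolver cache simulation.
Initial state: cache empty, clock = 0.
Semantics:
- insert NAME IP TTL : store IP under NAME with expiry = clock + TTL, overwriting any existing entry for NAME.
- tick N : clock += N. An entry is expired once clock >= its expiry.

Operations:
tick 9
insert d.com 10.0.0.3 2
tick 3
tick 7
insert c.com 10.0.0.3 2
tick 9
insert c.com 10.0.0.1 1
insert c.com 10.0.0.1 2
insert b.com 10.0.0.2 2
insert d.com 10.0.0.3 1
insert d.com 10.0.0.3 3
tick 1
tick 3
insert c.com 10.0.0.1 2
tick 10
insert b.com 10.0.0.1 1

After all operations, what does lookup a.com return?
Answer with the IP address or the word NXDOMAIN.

Answer: NXDOMAIN

Derivation:
Op 1: tick 9 -> clock=9.
Op 2: insert d.com -> 10.0.0.3 (expiry=9+2=11). clock=9
Op 3: tick 3 -> clock=12. purged={d.com}
Op 4: tick 7 -> clock=19.
Op 5: insert c.com -> 10.0.0.3 (expiry=19+2=21). clock=19
Op 6: tick 9 -> clock=28. purged={c.com}
Op 7: insert c.com -> 10.0.0.1 (expiry=28+1=29). clock=28
Op 8: insert c.com -> 10.0.0.1 (expiry=28+2=30). clock=28
Op 9: insert b.com -> 10.0.0.2 (expiry=28+2=30). clock=28
Op 10: insert d.com -> 10.0.0.3 (expiry=28+1=29). clock=28
Op 11: insert d.com -> 10.0.0.3 (expiry=28+3=31). clock=28
Op 12: tick 1 -> clock=29.
Op 13: tick 3 -> clock=32. purged={b.com,c.com,d.com}
Op 14: insert c.com -> 10.0.0.1 (expiry=32+2=34). clock=32
Op 15: tick 10 -> clock=42. purged={c.com}
Op 16: insert b.com -> 10.0.0.1 (expiry=42+1=43). clock=42
lookup a.com: not in cache (expired or never inserted)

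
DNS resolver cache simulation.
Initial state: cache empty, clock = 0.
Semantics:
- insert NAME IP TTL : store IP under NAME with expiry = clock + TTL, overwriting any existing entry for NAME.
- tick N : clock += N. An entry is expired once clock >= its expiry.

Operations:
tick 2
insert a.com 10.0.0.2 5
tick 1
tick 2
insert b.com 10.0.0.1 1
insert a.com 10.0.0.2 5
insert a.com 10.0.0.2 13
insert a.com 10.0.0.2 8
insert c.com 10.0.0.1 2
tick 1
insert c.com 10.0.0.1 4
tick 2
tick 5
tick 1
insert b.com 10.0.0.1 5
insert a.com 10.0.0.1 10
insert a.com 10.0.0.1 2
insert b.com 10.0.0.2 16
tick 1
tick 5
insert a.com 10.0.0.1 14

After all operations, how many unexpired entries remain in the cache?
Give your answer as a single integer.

Op 1: tick 2 -> clock=2.
Op 2: insert a.com -> 10.0.0.2 (expiry=2+5=7). clock=2
Op 3: tick 1 -> clock=3.
Op 4: tick 2 -> clock=5.
Op 5: insert b.com -> 10.0.0.1 (expiry=5+1=6). clock=5
Op 6: insert a.com -> 10.0.0.2 (expiry=5+5=10). clock=5
Op 7: insert a.com -> 10.0.0.2 (expiry=5+13=18). clock=5
Op 8: insert a.com -> 10.0.0.2 (expiry=5+8=13). clock=5
Op 9: insert c.com -> 10.0.0.1 (expiry=5+2=7). clock=5
Op 10: tick 1 -> clock=6. purged={b.com}
Op 11: insert c.com -> 10.0.0.1 (expiry=6+4=10). clock=6
Op 12: tick 2 -> clock=8.
Op 13: tick 5 -> clock=13. purged={a.com,c.com}
Op 14: tick 1 -> clock=14.
Op 15: insert b.com -> 10.0.0.1 (expiry=14+5=19). clock=14
Op 16: insert a.com -> 10.0.0.1 (expiry=14+10=24). clock=14
Op 17: insert a.com -> 10.0.0.1 (expiry=14+2=16). clock=14
Op 18: insert b.com -> 10.0.0.2 (expiry=14+16=30). clock=14
Op 19: tick 1 -> clock=15.
Op 20: tick 5 -> clock=20. purged={a.com}
Op 21: insert a.com -> 10.0.0.1 (expiry=20+14=34). clock=20
Final cache (unexpired): {a.com,b.com} -> size=2

Answer: 2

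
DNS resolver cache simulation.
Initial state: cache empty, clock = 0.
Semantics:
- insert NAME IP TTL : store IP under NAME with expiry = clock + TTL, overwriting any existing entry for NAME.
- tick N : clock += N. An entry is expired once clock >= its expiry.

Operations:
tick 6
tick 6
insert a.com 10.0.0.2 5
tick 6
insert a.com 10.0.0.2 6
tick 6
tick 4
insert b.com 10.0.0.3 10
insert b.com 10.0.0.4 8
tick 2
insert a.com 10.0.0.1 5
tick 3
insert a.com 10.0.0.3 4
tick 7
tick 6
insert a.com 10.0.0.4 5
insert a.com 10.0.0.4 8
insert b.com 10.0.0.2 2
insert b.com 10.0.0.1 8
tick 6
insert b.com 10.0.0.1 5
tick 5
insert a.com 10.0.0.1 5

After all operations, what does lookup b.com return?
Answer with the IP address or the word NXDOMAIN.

Op 1: tick 6 -> clock=6.
Op 2: tick 6 -> clock=12.
Op 3: insert a.com -> 10.0.0.2 (expiry=12+5=17). clock=12
Op 4: tick 6 -> clock=18. purged={a.com}
Op 5: insert a.com -> 10.0.0.2 (expiry=18+6=24). clock=18
Op 6: tick 6 -> clock=24. purged={a.com}
Op 7: tick 4 -> clock=28.
Op 8: insert b.com -> 10.0.0.3 (expiry=28+10=38). clock=28
Op 9: insert b.com -> 10.0.0.4 (expiry=28+8=36). clock=28
Op 10: tick 2 -> clock=30.
Op 11: insert a.com -> 10.0.0.1 (expiry=30+5=35). clock=30
Op 12: tick 3 -> clock=33.
Op 13: insert a.com -> 10.0.0.3 (expiry=33+4=37). clock=33
Op 14: tick 7 -> clock=40. purged={a.com,b.com}
Op 15: tick 6 -> clock=46.
Op 16: insert a.com -> 10.0.0.4 (expiry=46+5=51). clock=46
Op 17: insert a.com -> 10.0.0.4 (expiry=46+8=54). clock=46
Op 18: insert b.com -> 10.0.0.2 (expiry=46+2=48). clock=46
Op 19: insert b.com -> 10.0.0.1 (expiry=46+8=54). clock=46
Op 20: tick 6 -> clock=52.
Op 21: insert b.com -> 10.0.0.1 (expiry=52+5=57). clock=52
Op 22: tick 5 -> clock=57. purged={a.com,b.com}
Op 23: insert a.com -> 10.0.0.1 (expiry=57+5=62). clock=57
lookup b.com: not in cache (expired or never inserted)

Answer: NXDOMAIN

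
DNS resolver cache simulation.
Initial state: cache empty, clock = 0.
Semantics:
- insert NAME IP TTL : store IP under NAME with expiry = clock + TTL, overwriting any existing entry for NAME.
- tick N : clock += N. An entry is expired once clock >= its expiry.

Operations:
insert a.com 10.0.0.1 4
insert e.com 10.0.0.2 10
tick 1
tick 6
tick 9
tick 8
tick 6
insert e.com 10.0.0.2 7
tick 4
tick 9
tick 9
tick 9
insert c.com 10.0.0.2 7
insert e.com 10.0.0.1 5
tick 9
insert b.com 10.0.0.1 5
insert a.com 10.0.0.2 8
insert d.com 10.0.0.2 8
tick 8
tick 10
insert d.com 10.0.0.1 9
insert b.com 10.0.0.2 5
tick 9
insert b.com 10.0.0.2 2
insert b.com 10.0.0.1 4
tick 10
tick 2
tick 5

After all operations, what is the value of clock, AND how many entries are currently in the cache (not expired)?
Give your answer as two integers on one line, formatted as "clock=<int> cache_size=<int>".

Op 1: insert a.com -> 10.0.0.1 (expiry=0+4=4). clock=0
Op 2: insert e.com -> 10.0.0.2 (expiry=0+10=10). clock=0
Op 3: tick 1 -> clock=1.
Op 4: tick 6 -> clock=7. purged={a.com}
Op 5: tick 9 -> clock=16. purged={e.com}
Op 6: tick 8 -> clock=24.
Op 7: tick 6 -> clock=30.
Op 8: insert e.com -> 10.0.0.2 (expiry=30+7=37). clock=30
Op 9: tick 4 -> clock=34.
Op 10: tick 9 -> clock=43. purged={e.com}
Op 11: tick 9 -> clock=52.
Op 12: tick 9 -> clock=61.
Op 13: insert c.com -> 10.0.0.2 (expiry=61+7=68). clock=61
Op 14: insert e.com -> 10.0.0.1 (expiry=61+5=66). clock=61
Op 15: tick 9 -> clock=70. purged={c.com,e.com}
Op 16: insert b.com -> 10.0.0.1 (expiry=70+5=75). clock=70
Op 17: insert a.com -> 10.0.0.2 (expiry=70+8=78). clock=70
Op 18: insert d.com -> 10.0.0.2 (expiry=70+8=78). clock=70
Op 19: tick 8 -> clock=78. purged={a.com,b.com,d.com}
Op 20: tick 10 -> clock=88.
Op 21: insert d.com -> 10.0.0.1 (expiry=88+9=97). clock=88
Op 22: insert b.com -> 10.0.0.2 (expiry=88+5=93). clock=88
Op 23: tick 9 -> clock=97. purged={b.com,d.com}
Op 24: insert b.com -> 10.0.0.2 (expiry=97+2=99). clock=97
Op 25: insert b.com -> 10.0.0.1 (expiry=97+4=101). clock=97
Op 26: tick 10 -> clock=107. purged={b.com}
Op 27: tick 2 -> clock=109.
Op 28: tick 5 -> clock=114.
Final clock = 114
Final cache (unexpired): {} -> size=0

Answer: clock=114 cache_size=0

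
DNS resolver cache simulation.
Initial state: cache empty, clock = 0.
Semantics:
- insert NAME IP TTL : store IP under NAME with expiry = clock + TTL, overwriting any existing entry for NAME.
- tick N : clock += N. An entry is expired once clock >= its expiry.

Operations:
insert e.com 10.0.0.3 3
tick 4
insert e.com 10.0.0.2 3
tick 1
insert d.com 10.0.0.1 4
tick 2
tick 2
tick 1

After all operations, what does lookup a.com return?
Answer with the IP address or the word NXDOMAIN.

Answer: NXDOMAIN

Derivation:
Op 1: insert e.com -> 10.0.0.3 (expiry=0+3=3). clock=0
Op 2: tick 4 -> clock=4. purged={e.com}
Op 3: insert e.com -> 10.0.0.2 (expiry=4+3=7). clock=4
Op 4: tick 1 -> clock=5.
Op 5: insert d.com -> 10.0.0.1 (expiry=5+4=9). clock=5
Op 6: tick 2 -> clock=7. purged={e.com}
Op 7: tick 2 -> clock=9. purged={d.com}
Op 8: tick 1 -> clock=10.
lookup a.com: not in cache (expired or never inserted)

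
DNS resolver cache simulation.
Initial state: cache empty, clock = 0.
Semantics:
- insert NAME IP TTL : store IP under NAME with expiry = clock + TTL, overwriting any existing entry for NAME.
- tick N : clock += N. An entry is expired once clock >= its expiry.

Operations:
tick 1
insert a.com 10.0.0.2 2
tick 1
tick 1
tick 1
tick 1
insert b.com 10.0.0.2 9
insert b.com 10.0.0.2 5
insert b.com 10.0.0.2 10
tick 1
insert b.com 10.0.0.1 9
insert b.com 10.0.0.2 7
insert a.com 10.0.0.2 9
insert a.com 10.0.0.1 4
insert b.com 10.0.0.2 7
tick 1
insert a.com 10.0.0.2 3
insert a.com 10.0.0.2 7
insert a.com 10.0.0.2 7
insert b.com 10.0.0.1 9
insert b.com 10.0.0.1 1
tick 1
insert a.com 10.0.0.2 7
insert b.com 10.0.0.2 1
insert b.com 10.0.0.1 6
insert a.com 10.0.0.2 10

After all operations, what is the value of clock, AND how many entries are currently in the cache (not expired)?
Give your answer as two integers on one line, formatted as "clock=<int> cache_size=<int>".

Op 1: tick 1 -> clock=1.
Op 2: insert a.com -> 10.0.0.2 (expiry=1+2=3). clock=1
Op 3: tick 1 -> clock=2.
Op 4: tick 1 -> clock=3. purged={a.com}
Op 5: tick 1 -> clock=4.
Op 6: tick 1 -> clock=5.
Op 7: insert b.com -> 10.0.0.2 (expiry=5+9=14). clock=5
Op 8: insert b.com -> 10.0.0.2 (expiry=5+5=10). clock=5
Op 9: insert b.com -> 10.0.0.2 (expiry=5+10=15). clock=5
Op 10: tick 1 -> clock=6.
Op 11: insert b.com -> 10.0.0.1 (expiry=6+9=15). clock=6
Op 12: insert b.com -> 10.0.0.2 (expiry=6+7=13). clock=6
Op 13: insert a.com -> 10.0.0.2 (expiry=6+9=15). clock=6
Op 14: insert a.com -> 10.0.0.1 (expiry=6+4=10). clock=6
Op 15: insert b.com -> 10.0.0.2 (expiry=6+7=13). clock=6
Op 16: tick 1 -> clock=7.
Op 17: insert a.com -> 10.0.0.2 (expiry=7+3=10). clock=7
Op 18: insert a.com -> 10.0.0.2 (expiry=7+7=14). clock=7
Op 19: insert a.com -> 10.0.0.2 (expiry=7+7=14). clock=7
Op 20: insert b.com -> 10.0.0.1 (expiry=7+9=16). clock=7
Op 21: insert b.com -> 10.0.0.1 (expiry=7+1=8). clock=7
Op 22: tick 1 -> clock=8. purged={b.com}
Op 23: insert a.com -> 10.0.0.2 (expiry=8+7=15). clock=8
Op 24: insert b.com -> 10.0.0.2 (expiry=8+1=9). clock=8
Op 25: insert b.com -> 10.0.0.1 (expiry=8+6=14). clock=8
Op 26: insert a.com -> 10.0.0.2 (expiry=8+10=18). clock=8
Final clock = 8
Final cache (unexpired): {a.com,b.com} -> size=2

Answer: clock=8 cache_size=2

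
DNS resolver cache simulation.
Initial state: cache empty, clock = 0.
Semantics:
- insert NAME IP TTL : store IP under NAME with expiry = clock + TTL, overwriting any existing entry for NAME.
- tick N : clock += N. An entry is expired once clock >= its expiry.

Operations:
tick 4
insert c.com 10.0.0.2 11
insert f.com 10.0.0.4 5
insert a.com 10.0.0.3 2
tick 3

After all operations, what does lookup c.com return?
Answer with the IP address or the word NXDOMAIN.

Op 1: tick 4 -> clock=4.
Op 2: insert c.com -> 10.0.0.2 (expiry=4+11=15). clock=4
Op 3: insert f.com -> 10.0.0.4 (expiry=4+5=9). clock=4
Op 4: insert a.com -> 10.0.0.3 (expiry=4+2=6). clock=4
Op 5: tick 3 -> clock=7. purged={a.com}
lookup c.com: present, ip=10.0.0.2 expiry=15 > clock=7

Answer: 10.0.0.2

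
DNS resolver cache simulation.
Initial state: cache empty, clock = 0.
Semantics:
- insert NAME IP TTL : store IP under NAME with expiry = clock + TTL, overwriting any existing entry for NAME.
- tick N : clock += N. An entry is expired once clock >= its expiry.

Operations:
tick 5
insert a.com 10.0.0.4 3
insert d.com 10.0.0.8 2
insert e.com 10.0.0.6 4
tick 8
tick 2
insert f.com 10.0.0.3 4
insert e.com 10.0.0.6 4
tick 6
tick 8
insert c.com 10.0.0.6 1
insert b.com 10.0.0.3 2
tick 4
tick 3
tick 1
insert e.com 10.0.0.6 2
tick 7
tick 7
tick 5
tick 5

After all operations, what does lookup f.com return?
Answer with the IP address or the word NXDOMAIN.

Answer: NXDOMAIN

Derivation:
Op 1: tick 5 -> clock=5.
Op 2: insert a.com -> 10.0.0.4 (expiry=5+3=8). clock=5
Op 3: insert d.com -> 10.0.0.8 (expiry=5+2=7). clock=5
Op 4: insert e.com -> 10.0.0.6 (expiry=5+4=9). clock=5
Op 5: tick 8 -> clock=13. purged={a.com,d.com,e.com}
Op 6: tick 2 -> clock=15.
Op 7: insert f.com -> 10.0.0.3 (expiry=15+4=19). clock=15
Op 8: insert e.com -> 10.0.0.6 (expiry=15+4=19). clock=15
Op 9: tick 6 -> clock=21. purged={e.com,f.com}
Op 10: tick 8 -> clock=29.
Op 11: insert c.com -> 10.0.0.6 (expiry=29+1=30). clock=29
Op 12: insert b.com -> 10.0.0.3 (expiry=29+2=31). clock=29
Op 13: tick 4 -> clock=33. purged={b.com,c.com}
Op 14: tick 3 -> clock=36.
Op 15: tick 1 -> clock=37.
Op 16: insert e.com -> 10.0.0.6 (expiry=37+2=39). clock=37
Op 17: tick 7 -> clock=44. purged={e.com}
Op 18: tick 7 -> clock=51.
Op 19: tick 5 -> clock=56.
Op 20: tick 5 -> clock=61.
lookup f.com: not in cache (expired or never inserted)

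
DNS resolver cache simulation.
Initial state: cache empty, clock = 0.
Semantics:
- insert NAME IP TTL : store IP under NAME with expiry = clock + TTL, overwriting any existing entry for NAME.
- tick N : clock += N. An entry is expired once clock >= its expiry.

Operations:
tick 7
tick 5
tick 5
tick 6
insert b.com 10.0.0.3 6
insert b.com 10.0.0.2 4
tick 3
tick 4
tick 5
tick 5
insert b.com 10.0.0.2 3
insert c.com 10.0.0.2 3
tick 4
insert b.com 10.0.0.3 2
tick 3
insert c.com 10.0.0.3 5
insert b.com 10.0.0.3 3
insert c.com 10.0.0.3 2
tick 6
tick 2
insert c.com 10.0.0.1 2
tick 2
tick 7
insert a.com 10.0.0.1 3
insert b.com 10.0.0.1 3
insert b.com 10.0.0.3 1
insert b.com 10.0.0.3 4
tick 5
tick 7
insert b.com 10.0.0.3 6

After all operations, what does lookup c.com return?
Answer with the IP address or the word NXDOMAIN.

Answer: NXDOMAIN

Derivation:
Op 1: tick 7 -> clock=7.
Op 2: tick 5 -> clock=12.
Op 3: tick 5 -> clock=17.
Op 4: tick 6 -> clock=23.
Op 5: insert b.com -> 10.0.0.3 (expiry=23+6=29). clock=23
Op 6: insert b.com -> 10.0.0.2 (expiry=23+4=27). clock=23
Op 7: tick 3 -> clock=26.
Op 8: tick 4 -> clock=30. purged={b.com}
Op 9: tick 5 -> clock=35.
Op 10: tick 5 -> clock=40.
Op 11: insert b.com -> 10.0.0.2 (expiry=40+3=43). clock=40
Op 12: insert c.com -> 10.0.0.2 (expiry=40+3=43). clock=40
Op 13: tick 4 -> clock=44. purged={b.com,c.com}
Op 14: insert b.com -> 10.0.0.3 (expiry=44+2=46). clock=44
Op 15: tick 3 -> clock=47. purged={b.com}
Op 16: insert c.com -> 10.0.0.3 (expiry=47+5=52). clock=47
Op 17: insert b.com -> 10.0.0.3 (expiry=47+3=50). clock=47
Op 18: insert c.com -> 10.0.0.3 (expiry=47+2=49). clock=47
Op 19: tick 6 -> clock=53. purged={b.com,c.com}
Op 20: tick 2 -> clock=55.
Op 21: insert c.com -> 10.0.0.1 (expiry=55+2=57). clock=55
Op 22: tick 2 -> clock=57. purged={c.com}
Op 23: tick 7 -> clock=64.
Op 24: insert a.com -> 10.0.0.1 (expiry=64+3=67). clock=64
Op 25: insert b.com -> 10.0.0.1 (expiry=64+3=67). clock=64
Op 26: insert b.com -> 10.0.0.3 (expiry=64+1=65). clock=64
Op 27: insert b.com -> 10.0.0.3 (expiry=64+4=68). clock=64
Op 28: tick 5 -> clock=69. purged={a.com,b.com}
Op 29: tick 7 -> clock=76.
Op 30: insert b.com -> 10.0.0.3 (expiry=76+6=82). clock=76
lookup c.com: not in cache (expired or never inserted)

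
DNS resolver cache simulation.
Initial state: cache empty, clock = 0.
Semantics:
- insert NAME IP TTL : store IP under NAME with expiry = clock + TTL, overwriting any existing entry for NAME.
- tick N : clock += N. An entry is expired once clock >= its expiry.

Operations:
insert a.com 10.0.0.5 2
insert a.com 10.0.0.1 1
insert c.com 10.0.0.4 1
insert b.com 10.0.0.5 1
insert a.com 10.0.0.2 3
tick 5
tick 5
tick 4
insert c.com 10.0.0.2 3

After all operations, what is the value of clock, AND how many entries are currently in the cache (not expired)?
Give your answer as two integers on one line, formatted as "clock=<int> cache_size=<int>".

Op 1: insert a.com -> 10.0.0.5 (expiry=0+2=2). clock=0
Op 2: insert a.com -> 10.0.0.1 (expiry=0+1=1). clock=0
Op 3: insert c.com -> 10.0.0.4 (expiry=0+1=1). clock=0
Op 4: insert b.com -> 10.0.0.5 (expiry=0+1=1). clock=0
Op 5: insert a.com -> 10.0.0.2 (expiry=0+3=3). clock=0
Op 6: tick 5 -> clock=5. purged={a.com,b.com,c.com}
Op 7: tick 5 -> clock=10.
Op 8: tick 4 -> clock=14.
Op 9: insert c.com -> 10.0.0.2 (expiry=14+3=17). clock=14
Final clock = 14
Final cache (unexpired): {c.com} -> size=1

Answer: clock=14 cache_size=1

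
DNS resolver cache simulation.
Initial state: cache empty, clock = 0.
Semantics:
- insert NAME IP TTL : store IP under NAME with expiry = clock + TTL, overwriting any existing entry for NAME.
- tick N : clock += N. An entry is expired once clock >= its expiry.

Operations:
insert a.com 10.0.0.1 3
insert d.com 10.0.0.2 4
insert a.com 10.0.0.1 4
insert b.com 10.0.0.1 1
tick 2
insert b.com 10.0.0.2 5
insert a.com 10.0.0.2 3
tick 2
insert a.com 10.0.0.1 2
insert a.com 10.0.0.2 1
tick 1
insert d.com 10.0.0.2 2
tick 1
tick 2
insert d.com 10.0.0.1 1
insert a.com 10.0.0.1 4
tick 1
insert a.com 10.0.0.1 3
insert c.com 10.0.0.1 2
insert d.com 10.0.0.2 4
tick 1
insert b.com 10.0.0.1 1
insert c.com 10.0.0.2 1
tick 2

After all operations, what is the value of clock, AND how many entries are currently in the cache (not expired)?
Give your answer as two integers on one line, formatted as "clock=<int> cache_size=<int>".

Op 1: insert a.com -> 10.0.0.1 (expiry=0+3=3). clock=0
Op 2: insert d.com -> 10.0.0.2 (expiry=0+4=4). clock=0
Op 3: insert a.com -> 10.0.0.1 (expiry=0+4=4). clock=0
Op 4: insert b.com -> 10.0.0.1 (expiry=0+1=1). clock=0
Op 5: tick 2 -> clock=2. purged={b.com}
Op 6: insert b.com -> 10.0.0.2 (expiry=2+5=7). clock=2
Op 7: insert a.com -> 10.0.0.2 (expiry=2+3=5). clock=2
Op 8: tick 2 -> clock=4. purged={d.com}
Op 9: insert a.com -> 10.0.0.1 (expiry=4+2=6). clock=4
Op 10: insert a.com -> 10.0.0.2 (expiry=4+1=5). clock=4
Op 11: tick 1 -> clock=5. purged={a.com}
Op 12: insert d.com -> 10.0.0.2 (expiry=5+2=7). clock=5
Op 13: tick 1 -> clock=6.
Op 14: tick 2 -> clock=8. purged={b.com,d.com}
Op 15: insert d.com -> 10.0.0.1 (expiry=8+1=9). clock=8
Op 16: insert a.com -> 10.0.0.1 (expiry=8+4=12). clock=8
Op 17: tick 1 -> clock=9. purged={d.com}
Op 18: insert a.com -> 10.0.0.1 (expiry=9+3=12). clock=9
Op 19: insert c.com -> 10.0.0.1 (expiry=9+2=11). clock=9
Op 20: insert d.com -> 10.0.0.2 (expiry=9+4=13). clock=9
Op 21: tick 1 -> clock=10.
Op 22: insert b.com -> 10.0.0.1 (expiry=10+1=11). clock=10
Op 23: insert c.com -> 10.0.0.2 (expiry=10+1=11). clock=10
Op 24: tick 2 -> clock=12. purged={a.com,b.com,c.com}
Final clock = 12
Final cache (unexpired): {d.com} -> size=1

Answer: clock=12 cache_size=1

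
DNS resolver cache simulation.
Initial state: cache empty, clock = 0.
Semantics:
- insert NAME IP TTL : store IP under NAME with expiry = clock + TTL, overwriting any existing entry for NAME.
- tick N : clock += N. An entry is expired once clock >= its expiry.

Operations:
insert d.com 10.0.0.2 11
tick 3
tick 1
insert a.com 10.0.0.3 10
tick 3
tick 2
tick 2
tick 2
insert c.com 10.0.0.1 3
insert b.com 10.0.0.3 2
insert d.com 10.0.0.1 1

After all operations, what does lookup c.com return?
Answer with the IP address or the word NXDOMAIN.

Answer: 10.0.0.1

Derivation:
Op 1: insert d.com -> 10.0.0.2 (expiry=0+11=11). clock=0
Op 2: tick 3 -> clock=3.
Op 3: tick 1 -> clock=4.
Op 4: insert a.com -> 10.0.0.3 (expiry=4+10=14). clock=4
Op 5: tick 3 -> clock=7.
Op 6: tick 2 -> clock=9.
Op 7: tick 2 -> clock=11. purged={d.com}
Op 8: tick 2 -> clock=13.
Op 9: insert c.com -> 10.0.0.1 (expiry=13+3=16). clock=13
Op 10: insert b.com -> 10.0.0.3 (expiry=13+2=15). clock=13
Op 11: insert d.com -> 10.0.0.1 (expiry=13+1=14). clock=13
lookup c.com: present, ip=10.0.0.1 expiry=16 > clock=13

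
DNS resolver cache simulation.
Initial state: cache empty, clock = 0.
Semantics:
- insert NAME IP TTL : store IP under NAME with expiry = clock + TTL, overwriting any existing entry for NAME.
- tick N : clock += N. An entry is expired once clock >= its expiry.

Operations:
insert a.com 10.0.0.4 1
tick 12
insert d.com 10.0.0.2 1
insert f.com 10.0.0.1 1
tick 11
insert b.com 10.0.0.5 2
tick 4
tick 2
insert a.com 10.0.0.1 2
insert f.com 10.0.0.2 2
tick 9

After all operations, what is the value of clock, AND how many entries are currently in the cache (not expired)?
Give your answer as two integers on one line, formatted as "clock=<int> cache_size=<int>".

Op 1: insert a.com -> 10.0.0.4 (expiry=0+1=1). clock=0
Op 2: tick 12 -> clock=12. purged={a.com}
Op 3: insert d.com -> 10.0.0.2 (expiry=12+1=13). clock=12
Op 4: insert f.com -> 10.0.0.1 (expiry=12+1=13). clock=12
Op 5: tick 11 -> clock=23. purged={d.com,f.com}
Op 6: insert b.com -> 10.0.0.5 (expiry=23+2=25). clock=23
Op 7: tick 4 -> clock=27. purged={b.com}
Op 8: tick 2 -> clock=29.
Op 9: insert a.com -> 10.0.0.1 (expiry=29+2=31). clock=29
Op 10: insert f.com -> 10.0.0.2 (expiry=29+2=31). clock=29
Op 11: tick 9 -> clock=38. purged={a.com,f.com}
Final clock = 38
Final cache (unexpired): {} -> size=0

Answer: clock=38 cache_size=0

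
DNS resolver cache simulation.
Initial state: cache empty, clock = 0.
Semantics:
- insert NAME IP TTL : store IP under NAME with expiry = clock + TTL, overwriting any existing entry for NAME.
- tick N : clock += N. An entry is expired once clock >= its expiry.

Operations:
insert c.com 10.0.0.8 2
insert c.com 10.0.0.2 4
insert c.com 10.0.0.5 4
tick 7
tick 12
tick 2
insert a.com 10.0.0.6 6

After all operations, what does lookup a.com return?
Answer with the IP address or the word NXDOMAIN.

Answer: 10.0.0.6

Derivation:
Op 1: insert c.com -> 10.0.0.8 (expiry=0+2=2). clock=0
Op 2: insert c.com -> 10.0.0.2 (expiry=0+4=4). clock=0
Op 3: insert c.com -> 10.0.0.5 (expiry=0+4=4). clock=0
Op 4: tick 7 -> clock=7. purged={c.com}
Op 5: tick 12 -> clock=19.
Op 6: tick 2 -> clock=21.
Op 7: insert a.com -> 10.0.0.6 (expiry=21+6=27). clock=21
lookup a.com: present, ip=10.0.0.6 expiry=27 > clock=21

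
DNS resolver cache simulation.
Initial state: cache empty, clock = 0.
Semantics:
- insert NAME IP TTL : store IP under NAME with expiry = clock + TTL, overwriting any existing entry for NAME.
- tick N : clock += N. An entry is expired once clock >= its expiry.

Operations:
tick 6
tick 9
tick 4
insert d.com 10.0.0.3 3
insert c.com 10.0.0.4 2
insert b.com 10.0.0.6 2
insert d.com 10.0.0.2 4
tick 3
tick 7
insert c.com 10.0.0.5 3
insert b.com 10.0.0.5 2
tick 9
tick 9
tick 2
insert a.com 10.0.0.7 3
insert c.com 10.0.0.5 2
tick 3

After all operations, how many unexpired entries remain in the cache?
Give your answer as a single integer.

Op 1: tick 6 -> clock=6.
Op 2: tick 9 -> clock=15.
Op 3: tick 4 -> clock=19.
Op 4: insert d.com -> 10.0.0.3 (expiry=19+3=22). clock=19
Op 5: insert c.com -> 10.0.0.4 (expiry=19+2=21). clock=19
Op 6: insert b.com -> 10.0.0.6 (expiry=19+2=21). clock=19
Op 7: insert d.com -> 10.0.0.2 (expiry=19+4=23). clock=19
Op 8: tick 3 -> clock=22. purged={b.com,c.com}
Op 9: tick 7 -> clock=29. purged={d.com}
Op 10: insert c.com -> 10.0.0.5 (expiry=29+3=32). clock=29
Op 11: insert b.com -> 10.0.0.5 (expiry=29+2=31). clock=29
Op 12: tick 9 -> clock=38. purged={b.com,c.com}
Op 13: tick 9 -> clock=47.
Op 14: tick 2 -> clock=49.
Op 15: insert a.com -> 10.0.0.7 (expiry=49+3=52). clock=49
Op 16: insert c.com -> 10.0.0.5 (expiry=49+2=51). clock=49
Op 17: tick 3 -> clock=52. purged={a.com,c.com}
Final cache (unexpired): {} -> size=0

Answer: 0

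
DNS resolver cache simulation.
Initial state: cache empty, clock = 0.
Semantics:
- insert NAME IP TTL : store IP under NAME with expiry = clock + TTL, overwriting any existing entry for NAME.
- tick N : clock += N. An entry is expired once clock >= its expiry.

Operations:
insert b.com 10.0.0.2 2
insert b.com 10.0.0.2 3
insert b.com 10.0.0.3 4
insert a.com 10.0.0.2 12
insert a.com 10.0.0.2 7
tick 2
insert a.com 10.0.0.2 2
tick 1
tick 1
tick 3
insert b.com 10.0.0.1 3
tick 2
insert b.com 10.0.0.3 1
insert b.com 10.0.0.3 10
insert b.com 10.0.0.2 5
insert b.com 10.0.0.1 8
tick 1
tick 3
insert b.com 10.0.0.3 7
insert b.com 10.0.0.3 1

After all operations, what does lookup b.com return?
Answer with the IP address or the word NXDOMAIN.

Op 1: insert b.com -> 10.0.0.2 (expiry=0+2=2). clock=0
Op 2: insert b.com -> 10.0.0.2 (expiry=0+3=3). clock=0
Op 3: insert b.com -> 10.0.0.3 (expiry=0+4=4). clock=0
Op 4: insert a.com -> 10.0.0.2 (expiry=0+12=12). clock=0
Op 5: insert a.com -> 10.0.0.2 (expiry=0+7=7). clock=0
Op 6: tick 2 -> clock=2.
Op 7: insert a.com -> 10.0.0.2 (expiry=2+2=4). clock=2
Op 8: tick 1 -> clock=3.
Op 9: tick 1 -> clock=4. purged={a.com,b.com}
Op 10: tick 3 -> clock=7.
Op 11: insert b.com -> 10.0.0.1 (expiry=7+3=10). clock=7
Op 12: tick 2 -> clock=9.
Op 13: insert b.com -> 10.0.0.3 (expiry=9+1=10). clock=9
Op 14: insert b.com -> 10.0.0.3 (expiry=9+10=19). clock=9
Op 15: insert b.com -> 10.0.0.2 (expiry=9+5=14). clock=9
Op 16: insert b.com -> 10.0.0.1 (expiry=9+8=17). clock=9
Op 17: tick 1 -> clock=10.
Op 18: tick 3 -> clock=13.
Op 19: insert b.com -> 10.0.0.3 (expiry=13+7=20). clock=13
Op 20: insert b.com -> 10.0.0.3 (expiry=13+1=14). clock=13
lookup b.com: present, ip=10.0.0.3 expiry=14 > clock=13

Answer: 10.0.0.3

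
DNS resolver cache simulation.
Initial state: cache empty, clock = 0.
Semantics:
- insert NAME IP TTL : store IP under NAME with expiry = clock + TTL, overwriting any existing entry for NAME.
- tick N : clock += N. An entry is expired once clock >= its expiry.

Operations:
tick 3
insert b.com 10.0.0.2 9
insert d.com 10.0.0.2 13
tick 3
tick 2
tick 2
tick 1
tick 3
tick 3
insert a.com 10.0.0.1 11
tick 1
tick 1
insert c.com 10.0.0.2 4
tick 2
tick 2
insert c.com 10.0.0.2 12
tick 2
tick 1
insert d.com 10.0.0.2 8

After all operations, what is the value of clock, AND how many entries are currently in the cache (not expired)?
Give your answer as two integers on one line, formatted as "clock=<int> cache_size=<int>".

Op 1: tick 3 -> clock=3.
Op 2: insert b.com -> 10.0.0.2 (expiry=3+9=12). clock=3
Op 3: insert d.com -> 10.0.0.2 (expiry=3+13=16). clock=3
Op 4: tick 3 -> clock=6.
Op 5: tick 2 -> clock=8.
Op 6: tick 2 -> clock=10.
Op 7: tick 1 -> clock=11.
Op 8: tick 3 -> clock=14. purged={b.com}
Op 9: tick 3 -> clock=17. purged={d.com}
Op 10: insert a.com -> 10.0.0.1 (expiry=17+11=28). clock=17
Op 11: tick 1 -> clock=18.
Op 12: tick 1 -> clock=19.
Op 13: insert c.com -> 10.0.0.2 (expiry=19+4=23). clock=19
Op 14: tick 2 -> clock=21.
Op 15: tick 2 -> clock=23. purged={c.com}
Op 16: insert c.com -> 10.0.0.2 (expiry=23+12=35). clock=23
Op 17: tick 2 -> clock=25.
Op 18: tick 1 -> clock=26.
Op 19: insert d.com -> 10.0.0.2 (expiry=26+8=34). clock=26
Final clock = 26
Final cache (unexpired): {a.com,c.com,d.com} -> size=3

Answer: clock=26 cache_size=3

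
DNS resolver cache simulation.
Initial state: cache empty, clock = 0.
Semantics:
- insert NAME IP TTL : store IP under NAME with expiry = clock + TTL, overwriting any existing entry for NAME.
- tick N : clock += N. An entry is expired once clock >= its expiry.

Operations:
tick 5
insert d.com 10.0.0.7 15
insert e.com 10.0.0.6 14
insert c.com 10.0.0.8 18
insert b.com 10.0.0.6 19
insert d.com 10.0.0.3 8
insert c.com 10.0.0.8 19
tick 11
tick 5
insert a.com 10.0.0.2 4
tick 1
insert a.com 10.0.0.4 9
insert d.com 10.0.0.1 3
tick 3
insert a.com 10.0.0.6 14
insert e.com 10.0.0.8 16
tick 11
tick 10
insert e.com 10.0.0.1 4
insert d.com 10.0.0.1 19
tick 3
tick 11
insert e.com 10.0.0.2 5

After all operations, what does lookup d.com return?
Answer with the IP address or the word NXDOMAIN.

Answer: 10.0.0.1

Derivation:
Op 1: tick 5 -> clock=5.
Op 2: insert d.com -> 10.0.0.7 (expiry=5+15=20). clock=5
Op 3: insert e.com -> 10.0.0.6 (expiry=5+14=19). clock=5
Op 4: insert c.com -> 10.0.0.8 (expiry=5+18=23). clock=5
Op 5: insert b.com -> 10.0.0.6 (expiry=5+19=24). clock=5
Op 6: insert d.com -> 10.0.0.3 (expiry=5+8=13). clock=5
Op 7: insert c.com -> 10.0.0.8 (expiry=5+19=24). clock=5
Op 8: tick 11 -> clock=16. purged={d.com}
Op 9: tick 5 -> clock=21. purged={e.com}
Op 10: insert a.com -> 10.0.0.2 (expiry=21+4=25). clock=21
Op 11: tick 1 -> clock=22.
Op 12: insert a.com -> 10.0.0.4 (expiry=22+9=31). clock=22
Op 13: insert d.com -> 10.0.0.1 (expiry=22+3=25). clock=22
Op 14: tick 3 -> clock=25. purged={b.com,c.com,d.com}
Op 15: insert a.com -> 10.0.0.6 (expiry=25+14=39). clock=25
Op 16: insert e.com -> 10.0.0.8 (expiry=25+16=41). clock=25
Op 17: tick 11 -> clock=36.
Op 18: tick 10 -> clock=46. purged={a.com,e.com}
Op 19: insert e.com -> 10.0.0.1 (expiry=46+4=50). clock=46
Op 20: insert d.com -> 10.0.0.1 (expiry=46+19=65). clock=46
Op 21: tick 3 -> clock=49.
Op 22: tick 11 -> clock=60. purged={e.com}
Op 23: insert e.com -> 10.0.0.2 (expiry=60+5=65). clock=60
lookup d.com: present, ip=10.0.0.1 expiry=65 > clock=60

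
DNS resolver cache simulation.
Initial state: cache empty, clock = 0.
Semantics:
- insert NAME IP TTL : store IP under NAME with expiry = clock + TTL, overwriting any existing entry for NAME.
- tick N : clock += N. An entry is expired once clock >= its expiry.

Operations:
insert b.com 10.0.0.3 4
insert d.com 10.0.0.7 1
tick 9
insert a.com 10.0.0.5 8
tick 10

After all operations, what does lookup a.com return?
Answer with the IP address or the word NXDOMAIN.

Op 1: insert b.com -> 10.0.0.3 (expiry=0+4=4). clock=0
Op 2: insert d.com -> 10.0.0.7 (expiry=0+1=1). clock=0
Op 3: tick 9 -> clock=9. purged={b.com,d.com}
Op 4: insert a.com -> 10.0.0.5 (expiry=9+8=17). clock=9
Op 5: tick 10 -> clock=19. purged={a.com}
lookup a.com: not in cache (expired or never inserted)

Answer: NXDOMAIN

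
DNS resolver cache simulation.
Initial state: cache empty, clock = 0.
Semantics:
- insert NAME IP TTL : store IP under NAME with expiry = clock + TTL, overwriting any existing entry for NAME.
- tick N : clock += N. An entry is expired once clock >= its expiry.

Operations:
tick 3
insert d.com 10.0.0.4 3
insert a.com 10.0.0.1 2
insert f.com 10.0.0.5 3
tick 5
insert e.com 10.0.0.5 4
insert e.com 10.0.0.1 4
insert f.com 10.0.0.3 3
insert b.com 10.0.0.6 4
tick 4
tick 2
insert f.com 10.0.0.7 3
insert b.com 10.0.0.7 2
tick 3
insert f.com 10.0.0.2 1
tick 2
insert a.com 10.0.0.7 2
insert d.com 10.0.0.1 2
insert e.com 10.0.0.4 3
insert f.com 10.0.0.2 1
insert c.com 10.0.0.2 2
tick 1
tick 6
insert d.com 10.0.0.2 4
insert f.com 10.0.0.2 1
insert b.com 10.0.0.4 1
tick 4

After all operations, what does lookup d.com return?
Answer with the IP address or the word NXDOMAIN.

Op 1: tick 3 -> clock=3.
Op 2: insert d.com -> 10.0.0.4 (expiry=3+3=6). clock=3
Op 3: insert a.com -> 10.0.0.1 (expiry=3+2=5). clock=3
Op 4: insert f.com -> 10.0.0.5 (expiry=3+3=6). clock=3
Op 5: tick 5 -> clock=8. purged={a.com,d.com,f.com}
Op 6: insert e.com -> 10.0.0.5 (expiry=8+4=12). clock=8
Op 7: insert e.com -> 10.0.0.1 (expiry=8+4=12). clock=8
Op 8: insert f.com -> 10.0.0.3 (expiry=8+3=11). clock=8
Op 9: insert b.com -> 10.0.0.6 (expiry=8+4=12). clock=8
Op 10: tick 4 -> clock=12. purged={b.com,e.com,f.com}
Op 11: tick 2 -> clock=14.
Op 12: insert f.com -> 10.0.0.7 (expiry=14+3=17). clock=14
Op 13: insert b.com -> 10.0.0.7 (expiry=14+2=16). clock=14
Op 14: tick 3 -> clock=17. purged={b.com,f.com}
Op 15: insert f.com -> 10.0.0.2 (expiry=17+1=18). clock=17
Op 16: tick 2 -> clock=19. purged={f.com}
Op 17: insert a.com -> 10.0.0.7 (expiry=19+2=21). clock=19
Op 18: insert d.com -> 10.0.0.1 (expiry=19+2=21). clock=19
Op 19: insert e.com -> 10.0.0.4 (expiry=19+3=22). clock=19
Op 20: insert f.com -> 10.0.0.2 (expiry=19+1=20). clock=19
Op 21: insert c.com -> 10.0.0.2 (expiry=19+2=21). clock=19
Op 22: tick 1 -> clock=20. purged={f.com}
Op 23: tick 6 -> clock=26. purged={a.com,c.com,d.com,e.com}
Op 24: insert d.com -> 10.0.0.2 (expiry=26+4=30). clock=26
Op 25: insert f.com -> 10.0.0.2 (expiry=26+1=27). clock=26
Op 26: insert b.com -> 10.0.0.4 (expiry=26+1=27). clock=26
Op 27: tick 4 -> clock=30. purged={b.com,d.com,f.com}
lookup d.com: not in cache (expired or never inserted)

Answer: NXDOMAIN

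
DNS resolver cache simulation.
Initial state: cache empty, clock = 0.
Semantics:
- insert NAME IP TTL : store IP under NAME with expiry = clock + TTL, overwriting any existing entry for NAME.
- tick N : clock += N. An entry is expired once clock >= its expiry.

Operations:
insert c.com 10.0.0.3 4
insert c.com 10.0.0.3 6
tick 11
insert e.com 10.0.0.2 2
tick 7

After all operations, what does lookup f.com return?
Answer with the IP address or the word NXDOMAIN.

Answer: NXDOMAIN

Derivation:
Op 1: insert c.com -> 10.0.0.3 (expiry=0+4=4). clock=0
Op 2: insert c.com -> 10.0.0.3 (expiry=0+6=6). clock=0
Op 3: tick 11 -> clock=11. purged={c.com}
Op 4: insert e.com -> 10.0.0.2 (expiry=11+2=13). clock=11
Op 5: tick 7 -> clock=18. purged={e.com}
lookup f.com: not in cache (expired or never inserted)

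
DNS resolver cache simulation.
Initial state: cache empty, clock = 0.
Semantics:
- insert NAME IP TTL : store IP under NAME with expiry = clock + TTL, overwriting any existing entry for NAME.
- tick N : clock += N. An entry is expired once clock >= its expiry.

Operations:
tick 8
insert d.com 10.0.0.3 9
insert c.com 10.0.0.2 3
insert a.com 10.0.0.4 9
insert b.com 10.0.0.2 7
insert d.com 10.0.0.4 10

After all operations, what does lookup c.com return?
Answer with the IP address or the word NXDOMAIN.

Answer: 10.0.0.2

Derivation:
Op 1: tick 8 -> clock=8.
Op 2: insert d.com -> 10.0.0.3 (expiry=8+9=17). clock=8
Op 3: insert c.com -> 10.0.0.2 (expiry=8+3=11). clock=8
Op 4: insert a.com -> 10.0.0.4 (expiry=8+9=17). clock=8
Op 5: insert b.com -> 10.0.0.2 (expiry=8+7=15). clock=8
Op 6: insert d.com -> 10.0.0.4 (expiry=8+10=18). clock=8
lookup c.com: present, ip=10.0.0.2 expiry=11 > clock=8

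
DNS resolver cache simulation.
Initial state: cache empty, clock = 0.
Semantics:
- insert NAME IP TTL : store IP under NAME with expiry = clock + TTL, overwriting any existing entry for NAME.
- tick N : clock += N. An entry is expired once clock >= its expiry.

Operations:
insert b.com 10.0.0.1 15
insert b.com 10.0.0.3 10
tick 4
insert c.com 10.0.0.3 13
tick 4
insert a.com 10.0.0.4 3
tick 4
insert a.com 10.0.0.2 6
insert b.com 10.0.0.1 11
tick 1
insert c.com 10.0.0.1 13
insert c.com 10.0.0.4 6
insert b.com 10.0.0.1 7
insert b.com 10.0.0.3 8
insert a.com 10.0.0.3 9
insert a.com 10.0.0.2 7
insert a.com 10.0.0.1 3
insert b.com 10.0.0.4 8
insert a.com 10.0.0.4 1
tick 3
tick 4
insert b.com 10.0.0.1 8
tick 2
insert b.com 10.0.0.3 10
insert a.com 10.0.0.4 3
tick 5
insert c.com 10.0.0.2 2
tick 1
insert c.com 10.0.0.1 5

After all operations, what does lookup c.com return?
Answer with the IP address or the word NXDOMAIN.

Op 1: insert b.com -> 10.0.0.1 (expiry=0+15=15). clock=0
Op 2: insert b.com -> 10.0.0.3 (expiry=0+10=10). clock=0
Op 3: tick 4 -> clock=4.
Op 4: insert c.com -> 10.0.0.3 (expiry=4+13=17). clock=4
Op 5: tick 4 -> clock=8.
Op 6: insert a.com -> 10.0.0.4 (expiry=8+3=11). clock=8
Op 7: tick 4 -> clock=12. purged={a.com,b.com}
Op 8: insert a.com -> 10.0.0.2 (expiry=12+6=18). clock=12
Op 9: insert b.com -> 10.0.0.1 (expiry=12+11=23). clock=12
Op 10: tick 1 -> clock=13.
Op 11: insert c.com -> 10.0.0.1 (expiry=13+13=26). clock=13
Op 12: insert c.com -> 10.0.0.4 (expiry=13+6=19). clock=13
Op 13: insert b.com -> 10.0.0.1 (expiry=13+7=20). clock=13
Op 14: insert b.com -> 10.0.0.3 (expiry=13+8=21). clock=13
Op 15: insert a.com -> 10.0.0.3 (expiry=13+9=22). clock=13
Op 16: insert a.com -> 10.0.0.2 (expiry=13+7=20). clock=13
Op 17: insert a.com -> 10.0.0.1 (expiry=13+3=16). clock=13
Op 18: insert b.com -> 10.0.0.4 (expiry=13+8=21). clock=13
Op 19: insert a.com -> 10.0.0.4 (expiry=13+1=14). clock=13
Op 20: tick 3 -> clock=16. purged={a.com}
Op 21: tick 4 -> clock=20. purged={c.com}
Op 22: insert b.com -> 10.0.0.1 (expiry=20+8=28). clock=20
Op 23: tick 2 -> clock=22.
Op 24: insert b.com -> 10.0.0.3 (expiry=22+10=32). clock=22
Op 25: insert a.com -> 10.0.0.4 (expiry=22+3=25). clock=22
Op 26: tick 5 -> clock=27. purged={a.com}
Op 27: insert c.com -> 10.0.0.2 (expiry=27+2=29). clock=27
Op 28: tick 1 -> clock=28.
Op 29: insert c.com -> 10.0.0.1 (expiry=28+5=33). clock=28
lookup c.com: present, ip=10.0.0.1 expiry=33 > clock=28

Answer: 10.0.0.1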